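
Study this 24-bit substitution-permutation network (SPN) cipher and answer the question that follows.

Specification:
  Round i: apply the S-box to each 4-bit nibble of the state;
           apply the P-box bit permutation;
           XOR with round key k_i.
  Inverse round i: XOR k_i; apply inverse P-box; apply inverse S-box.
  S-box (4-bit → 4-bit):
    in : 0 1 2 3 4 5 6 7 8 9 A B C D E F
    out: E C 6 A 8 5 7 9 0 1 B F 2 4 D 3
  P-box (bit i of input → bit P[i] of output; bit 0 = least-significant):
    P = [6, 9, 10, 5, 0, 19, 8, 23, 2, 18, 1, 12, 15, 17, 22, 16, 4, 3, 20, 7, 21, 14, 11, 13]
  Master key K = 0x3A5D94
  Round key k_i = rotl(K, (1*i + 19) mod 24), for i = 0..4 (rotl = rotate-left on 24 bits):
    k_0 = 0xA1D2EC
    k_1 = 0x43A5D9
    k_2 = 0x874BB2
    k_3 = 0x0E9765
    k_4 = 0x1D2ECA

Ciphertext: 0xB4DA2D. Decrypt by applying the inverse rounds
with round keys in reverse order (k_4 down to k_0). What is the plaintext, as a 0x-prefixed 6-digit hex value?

s_0 = ciphertext = 0xB4DA2D
s_1 = InvRound(s_0, k_4) = 0xA47EAE
s_2 = InvRound(s_1, k_3) = 0xB3FDB9
s_3 = InvRound(s_2, k_2) = 0x729092
s_4 = InvRound(s_3, k_1) = 0x724155
s_5 = InvRound(s_4, k_0) = 0x8BB4E3

0x8BB4E3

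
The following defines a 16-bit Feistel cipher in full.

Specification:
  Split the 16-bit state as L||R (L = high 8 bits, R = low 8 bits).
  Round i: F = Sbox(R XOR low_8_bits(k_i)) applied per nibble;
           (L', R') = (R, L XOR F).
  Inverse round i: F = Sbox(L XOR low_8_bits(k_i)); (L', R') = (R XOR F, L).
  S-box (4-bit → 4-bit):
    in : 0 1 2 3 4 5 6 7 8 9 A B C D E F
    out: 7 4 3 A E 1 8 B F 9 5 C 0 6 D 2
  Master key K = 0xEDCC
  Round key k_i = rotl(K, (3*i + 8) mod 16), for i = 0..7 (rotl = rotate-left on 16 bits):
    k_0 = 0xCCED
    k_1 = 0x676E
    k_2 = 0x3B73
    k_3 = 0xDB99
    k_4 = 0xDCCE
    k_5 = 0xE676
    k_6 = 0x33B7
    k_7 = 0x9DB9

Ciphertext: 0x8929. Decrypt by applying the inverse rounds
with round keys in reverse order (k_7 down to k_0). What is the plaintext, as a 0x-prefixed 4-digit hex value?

s_0 = ciphertext = 0x8929
s_1 = InvRound(s_0, k_7) = 0x8E89
s_2 = InvRound(s_1, k_6) = 0x208E
s_3 = InvRound(s_2, k_5) = 0x9620
s_4 = InvRound(s_3, k_4) = 0x3F96
s_5 = InvRound(s_4, k_3) = 0xCE3F
s_6 = InvRound(s_5, k_2) = 0xF9CE
s_7 = InvRound(s_6, k_1) = 0x55F9
s_8 = InvRound(s_7, k_0) = 0x3655

0x3655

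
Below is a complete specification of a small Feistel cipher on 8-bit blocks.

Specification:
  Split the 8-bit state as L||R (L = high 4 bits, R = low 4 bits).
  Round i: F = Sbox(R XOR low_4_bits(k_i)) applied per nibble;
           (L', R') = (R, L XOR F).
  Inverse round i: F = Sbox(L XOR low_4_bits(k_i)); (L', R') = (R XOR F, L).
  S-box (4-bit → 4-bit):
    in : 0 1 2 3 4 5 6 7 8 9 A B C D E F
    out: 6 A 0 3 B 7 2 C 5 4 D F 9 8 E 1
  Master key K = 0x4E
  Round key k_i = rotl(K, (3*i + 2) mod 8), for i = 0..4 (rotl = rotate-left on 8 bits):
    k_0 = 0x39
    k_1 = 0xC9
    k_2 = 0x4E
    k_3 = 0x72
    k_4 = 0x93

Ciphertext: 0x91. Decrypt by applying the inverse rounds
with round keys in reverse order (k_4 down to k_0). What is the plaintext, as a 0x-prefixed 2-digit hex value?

s_0 = ciphertext = 0x91
s_1 = InvRound(s_0, k_4) = 0xC9
s_2 = InvRound(s_1, k_3) = 0x7C
s_3 = InvRound(s_2, k_2) = 0x87
s_4 = InvRound(s_3, k_1) = 0xD8
s_5 = InvRound(s_4, k_0) = 0x3D

0x3D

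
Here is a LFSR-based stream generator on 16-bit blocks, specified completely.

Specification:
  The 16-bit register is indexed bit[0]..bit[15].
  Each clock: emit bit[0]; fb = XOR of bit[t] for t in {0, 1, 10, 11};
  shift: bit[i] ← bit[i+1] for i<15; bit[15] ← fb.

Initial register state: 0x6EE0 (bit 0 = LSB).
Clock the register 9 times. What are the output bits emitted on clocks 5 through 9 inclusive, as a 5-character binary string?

reg_0 = 0x6EE0
clock 1: out=0, reg = 0x3770
clock 2: out=0, reg = 0x9BB8
clock 3: out=0, reg = 0xCDDC
clock 4: out=0, reg = 0x66EE
clock 5: out=0, reg = 0x3377
clock 6: out=1, reg = 0x19BB
clock 7: out=1, reg = 0x8CDD
clock 8: out=1, reg = 0xC66E
clock 9: out=0, reg = 0x6337

01110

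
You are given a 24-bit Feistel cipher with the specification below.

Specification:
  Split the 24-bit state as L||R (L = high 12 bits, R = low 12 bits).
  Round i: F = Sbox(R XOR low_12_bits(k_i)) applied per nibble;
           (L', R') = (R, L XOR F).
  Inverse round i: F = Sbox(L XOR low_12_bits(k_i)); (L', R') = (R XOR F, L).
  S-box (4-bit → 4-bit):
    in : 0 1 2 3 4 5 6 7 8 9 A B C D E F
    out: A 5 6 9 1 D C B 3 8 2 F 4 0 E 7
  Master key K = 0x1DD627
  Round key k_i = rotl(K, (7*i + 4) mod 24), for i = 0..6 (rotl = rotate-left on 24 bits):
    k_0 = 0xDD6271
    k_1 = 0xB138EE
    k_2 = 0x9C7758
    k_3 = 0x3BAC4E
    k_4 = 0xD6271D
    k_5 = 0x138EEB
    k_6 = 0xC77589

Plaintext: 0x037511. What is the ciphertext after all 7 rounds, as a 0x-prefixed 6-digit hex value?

s_0 = plaintext = 0x037511
s_1 = Round(s_0, k_0) = 0x511BFD
s_2 = Round(s_1, k_1) = 0xBFDC48
s_3 = Round(s_2, k_2) = 0xC484A7
s_4 = Round(s_3, k_3) = 0x4A7FA0
s_5 = Round(s_4, k_4) = 0xFA0757
s_6 = Round(s_5, k_5) = 0x757754
s_7 = Round(s_6, k_6) = 0x754157

0x754157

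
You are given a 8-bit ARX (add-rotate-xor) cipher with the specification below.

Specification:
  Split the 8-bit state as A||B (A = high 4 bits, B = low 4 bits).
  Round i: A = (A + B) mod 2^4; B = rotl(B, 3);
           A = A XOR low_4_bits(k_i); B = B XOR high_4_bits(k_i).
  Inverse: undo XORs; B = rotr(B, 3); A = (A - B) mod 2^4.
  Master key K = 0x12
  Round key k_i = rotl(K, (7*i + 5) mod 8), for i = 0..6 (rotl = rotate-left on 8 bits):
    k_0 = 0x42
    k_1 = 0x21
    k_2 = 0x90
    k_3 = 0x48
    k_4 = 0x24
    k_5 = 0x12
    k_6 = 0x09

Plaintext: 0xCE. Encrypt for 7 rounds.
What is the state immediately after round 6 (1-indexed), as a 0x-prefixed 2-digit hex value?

s_0 = plaintext = 0xCE
s_1 = Round(s_0, k_0) = 0x83
s_2 = Round(s_1, k_1) = 0xAB
s_3 = Round(s_2, k_2) = 0x54
s_4 = Round(s_3, k_3) = 0x16
s_5 = Round(s_4, k_4) = 0x31
s_6 = Round(s_5, k_5) = 0x69
s_7 = Round(s_6, k_6) = 0x6C

0x69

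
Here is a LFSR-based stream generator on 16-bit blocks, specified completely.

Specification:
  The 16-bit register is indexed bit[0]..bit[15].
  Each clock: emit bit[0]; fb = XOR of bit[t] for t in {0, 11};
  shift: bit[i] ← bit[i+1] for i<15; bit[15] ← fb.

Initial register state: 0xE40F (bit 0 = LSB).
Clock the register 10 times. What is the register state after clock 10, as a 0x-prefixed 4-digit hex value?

reg_0 = 0xE40F
clock 1: out=1, reg = 0xF207
clock 2: out=1, reg = 0xF903
clock 3: out=1, reg = 0x7C81
clock 4: out=1, reg = 0x3E40
clock 5: out=0, reg = 0x9F20
clock 6: out=0, reg = 0xCF90
clock 7: out=0, reg = 0xE7C8
clock 8: out=0, reg = 0x73E4
clock 9: out=0, reg = 0x39F2
clock 10: out=0, reg = 0x9CF9

0x9CF9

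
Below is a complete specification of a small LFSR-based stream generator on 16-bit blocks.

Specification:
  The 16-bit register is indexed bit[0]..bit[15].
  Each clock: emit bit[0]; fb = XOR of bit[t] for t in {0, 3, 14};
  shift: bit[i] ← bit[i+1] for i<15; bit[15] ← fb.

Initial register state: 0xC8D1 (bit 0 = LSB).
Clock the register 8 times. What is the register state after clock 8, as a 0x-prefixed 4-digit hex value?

reg_0 = 0xC8D1
clock 1: out=1, reg = 0x6468
clock 2: out=0, reg = 0x3234
clock 3: out=0, reg = 0x191A
clock 4: out=0, reg = 0x8C8D
clock 5: out=1, reg = 0x4646
clock 6: out=0, reg = 0xA323
clock 7: out=1, reg = 0xD191
clock 8: out=1, reg = 0x68C8

0x68C8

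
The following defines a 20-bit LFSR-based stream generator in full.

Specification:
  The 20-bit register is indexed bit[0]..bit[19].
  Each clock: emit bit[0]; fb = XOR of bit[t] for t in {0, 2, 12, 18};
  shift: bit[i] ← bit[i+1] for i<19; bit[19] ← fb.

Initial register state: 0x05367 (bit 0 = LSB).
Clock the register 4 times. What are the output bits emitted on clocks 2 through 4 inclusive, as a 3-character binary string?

110

reg_0 = 0x05367
clock 1: out=1, reg = 0x829B3
clock 2: out=1, reg = 0xC14D9
clock 3: out=1, reg = 0xE0A6C
clock 4: out=0, reg = 0x70536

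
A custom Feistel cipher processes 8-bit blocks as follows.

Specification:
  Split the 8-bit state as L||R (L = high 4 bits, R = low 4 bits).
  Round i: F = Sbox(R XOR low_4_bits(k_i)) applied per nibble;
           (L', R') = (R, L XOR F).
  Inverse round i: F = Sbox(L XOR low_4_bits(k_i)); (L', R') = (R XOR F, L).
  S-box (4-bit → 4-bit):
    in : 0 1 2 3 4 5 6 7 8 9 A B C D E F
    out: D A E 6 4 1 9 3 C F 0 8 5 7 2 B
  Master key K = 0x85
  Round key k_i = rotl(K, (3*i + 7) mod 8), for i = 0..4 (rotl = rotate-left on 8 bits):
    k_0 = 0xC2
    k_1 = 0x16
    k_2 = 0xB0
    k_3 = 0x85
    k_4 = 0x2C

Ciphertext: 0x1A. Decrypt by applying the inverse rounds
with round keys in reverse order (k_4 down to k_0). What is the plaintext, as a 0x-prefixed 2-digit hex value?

0xA8

s_0 = ciphertext = 0x1A
s_1 = InvRound(s_0, k_4) = 0xD1
s_2 = InvRound(s_1, k_3) = 0xDD
s_3 = InvRound(s_2, k_2) = 0xAD
s_4 = InvRound(s_3, k_1) = 0x8A
s_5 = InvRound(s_4, k_0) = 0xA8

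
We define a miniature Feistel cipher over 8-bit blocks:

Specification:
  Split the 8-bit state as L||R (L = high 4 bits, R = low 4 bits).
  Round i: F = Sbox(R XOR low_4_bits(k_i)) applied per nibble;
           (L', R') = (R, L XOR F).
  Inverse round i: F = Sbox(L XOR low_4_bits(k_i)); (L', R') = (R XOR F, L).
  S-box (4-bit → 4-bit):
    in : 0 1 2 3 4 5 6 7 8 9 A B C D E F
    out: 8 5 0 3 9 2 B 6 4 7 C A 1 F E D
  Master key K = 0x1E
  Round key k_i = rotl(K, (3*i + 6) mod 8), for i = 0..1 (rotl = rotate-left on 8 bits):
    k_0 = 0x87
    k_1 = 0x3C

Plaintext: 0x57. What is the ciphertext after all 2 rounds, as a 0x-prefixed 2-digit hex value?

0xD2

s_0 = plaintext = 0x57
s_1 = Round(s_0, k_0) = 0x7D
s_2 = Round(s_1, k_1) = 0xD2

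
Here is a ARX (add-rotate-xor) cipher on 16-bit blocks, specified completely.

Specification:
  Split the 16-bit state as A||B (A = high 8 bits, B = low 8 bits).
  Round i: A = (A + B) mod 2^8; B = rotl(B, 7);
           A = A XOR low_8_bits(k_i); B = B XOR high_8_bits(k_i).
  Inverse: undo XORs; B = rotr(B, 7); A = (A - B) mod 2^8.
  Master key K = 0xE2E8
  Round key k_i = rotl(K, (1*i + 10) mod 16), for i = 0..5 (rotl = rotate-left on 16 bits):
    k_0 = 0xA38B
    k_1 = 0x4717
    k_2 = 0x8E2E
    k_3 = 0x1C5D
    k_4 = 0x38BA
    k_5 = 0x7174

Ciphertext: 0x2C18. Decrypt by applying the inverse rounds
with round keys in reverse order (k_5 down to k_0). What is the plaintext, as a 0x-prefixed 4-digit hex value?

0x23B2

s_0 = ciphertext = 0x2C18
s_1 = InvRound(s_0, k_5) = 0x86D2
s_2 = InvRound(s_1, k_4) = 0x67D5
s_3 = InvRound(s_2, k_3) = 0xA793
s_4 = InvRound(s_3, k_2) = 0x4F3A
s_5 = InvRound(s_4, k_1) = 0x5EFA
s_6 = InvRound(s_5, k_0) = 0x23B2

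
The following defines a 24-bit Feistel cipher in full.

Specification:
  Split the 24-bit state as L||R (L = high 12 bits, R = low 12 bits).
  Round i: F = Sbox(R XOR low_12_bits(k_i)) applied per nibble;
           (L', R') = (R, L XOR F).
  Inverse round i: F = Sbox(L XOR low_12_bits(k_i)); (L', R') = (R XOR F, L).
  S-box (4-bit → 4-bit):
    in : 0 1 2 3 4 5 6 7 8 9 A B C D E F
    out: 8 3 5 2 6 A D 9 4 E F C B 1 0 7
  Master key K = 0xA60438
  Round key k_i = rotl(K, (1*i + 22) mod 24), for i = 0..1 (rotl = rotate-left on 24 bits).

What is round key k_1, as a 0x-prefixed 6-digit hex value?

0x53021C

K = 0xA60438
k_0 = rotl(K, (1*0+22) mod 24) = rotl(K, 22) = 0x29810E
k_1 = rotl(K, (1*1+22) mod 24) = rotl(K, 23) = 0x53021C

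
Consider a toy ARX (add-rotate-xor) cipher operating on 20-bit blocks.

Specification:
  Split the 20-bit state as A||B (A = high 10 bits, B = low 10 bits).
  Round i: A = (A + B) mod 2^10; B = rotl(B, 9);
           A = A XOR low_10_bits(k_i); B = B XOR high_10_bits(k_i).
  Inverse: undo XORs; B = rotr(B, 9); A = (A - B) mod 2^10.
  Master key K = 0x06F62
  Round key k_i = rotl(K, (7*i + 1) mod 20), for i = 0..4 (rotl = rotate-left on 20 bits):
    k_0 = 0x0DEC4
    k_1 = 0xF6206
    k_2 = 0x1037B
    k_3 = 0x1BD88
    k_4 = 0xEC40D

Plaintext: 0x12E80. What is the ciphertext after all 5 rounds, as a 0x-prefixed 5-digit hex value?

0x8543A

s_0 = plaintext = 0x12E80
s_1 = Round(s_0, k_0) = 0x03D77
s_2 = Round(s_1, k_1) = 0xE0163
s_3 = Round(s_2, k_2) = 0xE62F1
s_4 = Round(s_3, k_3) = 0xC0717
s_5 = Round(s_4, k_4) = 0x8543A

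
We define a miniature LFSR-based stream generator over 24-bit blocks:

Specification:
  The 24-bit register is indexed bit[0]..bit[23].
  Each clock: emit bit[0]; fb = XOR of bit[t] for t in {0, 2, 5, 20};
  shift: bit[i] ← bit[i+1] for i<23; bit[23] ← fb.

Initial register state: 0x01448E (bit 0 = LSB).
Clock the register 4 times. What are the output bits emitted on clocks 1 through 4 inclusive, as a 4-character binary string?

reg_0 = 0x01448E
clock 1: out=0, reg = 0x80A247
clock 2: out=1, reg = 0x405123
clock 3: out=1, reg = 0x202891
clock 4: out=1, reg = 0x901448

0111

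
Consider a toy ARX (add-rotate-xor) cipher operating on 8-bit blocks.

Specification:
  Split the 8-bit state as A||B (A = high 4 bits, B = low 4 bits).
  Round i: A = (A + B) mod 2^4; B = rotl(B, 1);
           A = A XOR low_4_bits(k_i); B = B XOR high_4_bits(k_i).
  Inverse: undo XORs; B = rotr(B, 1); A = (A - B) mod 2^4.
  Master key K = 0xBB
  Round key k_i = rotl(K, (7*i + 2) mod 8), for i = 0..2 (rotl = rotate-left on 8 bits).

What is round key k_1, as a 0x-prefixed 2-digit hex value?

K = 0xBB
k_0 = rotl(K, (7*0+2) mod 8) = rotl(K, 2) = 0xEE
k_1 = rotl(K, (7*1+2) mod 8) = rotl(K, 1) = 0x77

0x77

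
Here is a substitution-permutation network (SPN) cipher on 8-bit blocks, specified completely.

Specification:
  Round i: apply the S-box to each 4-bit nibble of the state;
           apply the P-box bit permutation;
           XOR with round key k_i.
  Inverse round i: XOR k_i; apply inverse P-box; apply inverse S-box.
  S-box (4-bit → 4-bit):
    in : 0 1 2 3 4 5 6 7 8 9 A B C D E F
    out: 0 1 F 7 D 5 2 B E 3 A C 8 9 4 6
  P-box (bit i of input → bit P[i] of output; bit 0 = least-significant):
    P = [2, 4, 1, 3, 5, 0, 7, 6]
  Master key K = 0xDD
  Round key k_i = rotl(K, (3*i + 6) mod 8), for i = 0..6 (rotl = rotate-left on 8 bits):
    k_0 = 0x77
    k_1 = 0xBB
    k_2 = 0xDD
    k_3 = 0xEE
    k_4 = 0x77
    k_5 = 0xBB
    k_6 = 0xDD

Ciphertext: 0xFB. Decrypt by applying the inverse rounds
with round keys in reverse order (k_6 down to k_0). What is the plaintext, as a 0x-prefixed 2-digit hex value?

s_0 = ciphertext = 0xFB
s_1 = InvRound(s_0, k_6) = 0x15
s_2 = InvRound(s_1, k_5) = 0x54
s_3 = InvRound(s_2, k_4) = 0x9E
s_4 = InvRound(s_3, k_3) = 0xD6
s_5 = InvRound(s_4, k_2) = 0x6B
s_6 = InvRound(s_5, k_1) = 0xB6
s_7 = InvRound(s_6, k_0) = 0x80

0x80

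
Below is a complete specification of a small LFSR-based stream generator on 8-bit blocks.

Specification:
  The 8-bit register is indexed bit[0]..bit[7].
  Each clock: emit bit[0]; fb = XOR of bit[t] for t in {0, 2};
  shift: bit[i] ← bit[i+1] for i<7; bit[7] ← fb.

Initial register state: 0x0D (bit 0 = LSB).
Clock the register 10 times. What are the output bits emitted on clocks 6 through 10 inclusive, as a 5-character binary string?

reg_0 = 0x0D
clock 1: out=1, reg = 0x06
clock 2: out=0, reg = 0x83
clock 3: out=1, reg = 0xC1
clock 4: out=1, reg = 0xE0
clock 5: out=0, reg = 0x70
clock 6: out=0, reg = 0x38
clock 7: out=0, reg = 0x1C
clock 8: out=0, reg = 0x8E
clock 9: out=0, reg = 0xC7
clock 10: out=1, reg = 0x63

00001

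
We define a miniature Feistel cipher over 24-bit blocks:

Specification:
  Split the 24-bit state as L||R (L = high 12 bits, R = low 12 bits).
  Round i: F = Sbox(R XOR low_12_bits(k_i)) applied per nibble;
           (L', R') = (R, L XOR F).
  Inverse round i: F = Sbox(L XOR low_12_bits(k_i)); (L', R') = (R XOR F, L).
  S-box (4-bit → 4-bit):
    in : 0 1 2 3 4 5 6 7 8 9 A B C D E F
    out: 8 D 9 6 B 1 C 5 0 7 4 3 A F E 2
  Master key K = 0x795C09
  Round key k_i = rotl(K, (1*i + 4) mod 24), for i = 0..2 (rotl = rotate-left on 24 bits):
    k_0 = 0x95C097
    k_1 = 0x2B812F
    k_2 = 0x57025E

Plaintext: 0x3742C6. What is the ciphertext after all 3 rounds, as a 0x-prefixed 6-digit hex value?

s_0 = plaintext = 0x3742C6
s_1 = Round(s_0, k_0) = 0x2C6A69
s_2 = Round(s_1, k_1) = 0xA6917A
s_3 = Round(s_2, k_2) = 0x17ACF2

0x17ACF2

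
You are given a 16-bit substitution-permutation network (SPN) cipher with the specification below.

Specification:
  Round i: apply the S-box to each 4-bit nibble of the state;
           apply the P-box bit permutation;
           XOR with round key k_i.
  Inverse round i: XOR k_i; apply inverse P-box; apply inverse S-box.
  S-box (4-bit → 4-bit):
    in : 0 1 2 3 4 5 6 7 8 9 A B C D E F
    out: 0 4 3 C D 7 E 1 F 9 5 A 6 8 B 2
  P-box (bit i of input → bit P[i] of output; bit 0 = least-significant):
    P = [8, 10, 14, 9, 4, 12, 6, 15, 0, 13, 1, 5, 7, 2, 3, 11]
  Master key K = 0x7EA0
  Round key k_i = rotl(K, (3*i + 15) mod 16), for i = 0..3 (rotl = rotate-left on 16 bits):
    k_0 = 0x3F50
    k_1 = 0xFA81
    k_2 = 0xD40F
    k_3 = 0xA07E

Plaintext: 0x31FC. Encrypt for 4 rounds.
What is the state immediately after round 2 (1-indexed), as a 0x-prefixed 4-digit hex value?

0xA3FF

s_0 = plaintext = 0x31FC
s_1 = Round(s_0, k_0) = 0x635A
s_2 = Round(s_1, k_1) = 0xA3FF
s_3 = Round(s_2, k_2) = 0xC0A5
s_4 = Round(s_3, k_3) = 0xE522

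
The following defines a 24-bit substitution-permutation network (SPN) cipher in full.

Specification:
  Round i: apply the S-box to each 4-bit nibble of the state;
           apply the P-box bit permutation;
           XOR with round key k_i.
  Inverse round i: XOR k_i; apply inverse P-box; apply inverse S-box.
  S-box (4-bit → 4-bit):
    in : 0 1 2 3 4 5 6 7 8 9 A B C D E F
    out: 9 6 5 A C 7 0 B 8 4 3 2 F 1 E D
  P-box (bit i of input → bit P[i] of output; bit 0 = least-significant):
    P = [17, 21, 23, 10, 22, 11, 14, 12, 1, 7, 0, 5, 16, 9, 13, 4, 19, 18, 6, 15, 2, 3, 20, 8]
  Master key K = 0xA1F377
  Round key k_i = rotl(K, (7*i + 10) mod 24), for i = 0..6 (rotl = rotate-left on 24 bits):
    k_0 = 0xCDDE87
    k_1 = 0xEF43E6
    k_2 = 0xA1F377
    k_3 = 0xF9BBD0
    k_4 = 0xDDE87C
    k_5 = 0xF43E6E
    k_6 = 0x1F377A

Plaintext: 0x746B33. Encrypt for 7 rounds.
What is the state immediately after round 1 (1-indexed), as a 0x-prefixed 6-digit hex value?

0xED434B

s_0 = plaintext = 0x746B33
s_1 = Round(s_0, k_0) = 0xED434B
s_2 = Round(s_1, k_1) = 0xD7325E
s_3 = Round(s_2, k_2) = 0x4D3D60
s_4 = Round(s_3, k_3) = 0xE3BCC2
s_5 = Round(s_4, k_4) = 0x0B33D7
s_6 = Round(s_5, k_5) = 0x9239DA
s_7 = Round(s_6, k_6) = 0x65352B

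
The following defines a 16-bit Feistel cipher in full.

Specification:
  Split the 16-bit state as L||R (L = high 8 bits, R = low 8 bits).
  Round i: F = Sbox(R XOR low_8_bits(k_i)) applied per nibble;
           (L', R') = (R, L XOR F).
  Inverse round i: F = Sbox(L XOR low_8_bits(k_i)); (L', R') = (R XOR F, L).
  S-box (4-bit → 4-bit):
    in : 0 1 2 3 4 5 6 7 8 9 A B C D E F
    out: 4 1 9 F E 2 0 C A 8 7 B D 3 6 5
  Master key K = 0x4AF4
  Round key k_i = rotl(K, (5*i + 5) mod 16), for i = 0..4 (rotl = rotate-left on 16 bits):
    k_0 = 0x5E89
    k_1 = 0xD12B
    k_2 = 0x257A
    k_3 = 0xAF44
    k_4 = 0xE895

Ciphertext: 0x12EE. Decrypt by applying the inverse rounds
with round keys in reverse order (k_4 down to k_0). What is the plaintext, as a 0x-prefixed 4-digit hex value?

s_0 = ciphertext = 0x12EE
s_1 = InvRound(s_0, k_4) = 0x4212
s_2 = InvRound(s_1, k_3) = 0x5242
s_3 = InvRound(s_2, k_2) = 0xD852
s_4 = InvRound(s_3, k_1) = 0x0DD8
s_5 = InvRound(s_4, k_0) = 0x760D

0x760D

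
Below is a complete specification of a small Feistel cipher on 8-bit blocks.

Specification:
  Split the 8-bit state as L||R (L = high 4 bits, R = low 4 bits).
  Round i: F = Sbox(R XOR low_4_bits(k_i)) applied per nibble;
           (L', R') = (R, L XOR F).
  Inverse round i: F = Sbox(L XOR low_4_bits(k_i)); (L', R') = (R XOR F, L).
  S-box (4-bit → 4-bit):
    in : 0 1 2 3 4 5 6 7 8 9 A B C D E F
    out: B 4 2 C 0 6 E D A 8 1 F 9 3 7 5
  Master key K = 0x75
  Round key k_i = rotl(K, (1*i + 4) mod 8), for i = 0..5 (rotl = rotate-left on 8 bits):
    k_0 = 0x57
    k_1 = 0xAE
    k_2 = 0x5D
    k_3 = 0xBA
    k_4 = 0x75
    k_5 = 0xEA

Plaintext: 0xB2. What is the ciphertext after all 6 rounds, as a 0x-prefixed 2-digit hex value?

s_0 = plaintext = 0xB2
s_1 = Round(s_0, k_0) = 0x2D
s_2 = Round(s_1, k_1) = 0xDE
s_3 = Round(s_2, k_2) = 0xE1
s_4 = Round(s_3, k_3) = 0x11
s_5 = Round(s_4, k_4) = 0x11
s_6 = Round(s_5, k_5) = 0x1E

0x1E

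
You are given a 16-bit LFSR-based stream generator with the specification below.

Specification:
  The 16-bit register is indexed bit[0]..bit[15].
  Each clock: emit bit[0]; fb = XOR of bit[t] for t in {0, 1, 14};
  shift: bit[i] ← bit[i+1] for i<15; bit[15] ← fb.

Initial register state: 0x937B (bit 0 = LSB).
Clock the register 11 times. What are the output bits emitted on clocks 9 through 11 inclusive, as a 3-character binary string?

reg_0 = 0x937B
clock 1: out=1, reg = 0x49BD
clock 2: out=1, reg = 0x24DE
clock 3: out=0, reg = 0x926F
clock 4: out=1, reg = 0x4937
clock 5: out=1, reg = 0xA49B
clock 6: out=1, reg = 0x524D
clock 7: out=1, reg = 0x2926
clock 8: out=0, reg = 0x9493
clock 9: out=1, reg = 0x4A49
clock 10: out=1, reg = 0x2524
clock 11: out=0, reg = 0x1292

110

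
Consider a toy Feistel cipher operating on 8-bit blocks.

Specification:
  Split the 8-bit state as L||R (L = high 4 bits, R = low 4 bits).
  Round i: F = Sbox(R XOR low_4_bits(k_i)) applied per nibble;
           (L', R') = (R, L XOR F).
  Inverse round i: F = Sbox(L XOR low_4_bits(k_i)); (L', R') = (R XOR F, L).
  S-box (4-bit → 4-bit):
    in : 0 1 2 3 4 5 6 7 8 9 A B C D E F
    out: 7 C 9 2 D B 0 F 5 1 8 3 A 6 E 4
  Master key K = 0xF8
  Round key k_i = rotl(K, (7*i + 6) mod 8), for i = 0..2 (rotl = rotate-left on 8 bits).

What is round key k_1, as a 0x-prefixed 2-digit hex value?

0x1F

K = 0xF8
k_0 = rotl(K, (7*0+6) mod 8) = rotl(K, 6) = 0x3E
k_1 = rotl(K, (7*1+6) mod 8) = rotl(K, 5) = 0x1F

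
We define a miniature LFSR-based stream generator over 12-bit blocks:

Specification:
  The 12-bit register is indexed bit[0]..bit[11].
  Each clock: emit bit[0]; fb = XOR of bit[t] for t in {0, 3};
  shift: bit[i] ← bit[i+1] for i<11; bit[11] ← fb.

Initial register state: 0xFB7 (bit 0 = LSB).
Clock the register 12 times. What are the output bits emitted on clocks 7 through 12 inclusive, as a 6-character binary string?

reg_0 = 0xFB7
clock 1: out=1, reg = 0xFDB
clock 2: out=1, reg = 0x7ED
clock 3: out=1, reg = 0x3F6
clock 4: out=0, reg = 0x1FB
clock 5: out=1, reg = 0x0FD
clock 6: out=1, reg = 0x07E
clock 7: out=0, reg = 0x83F
clock 8: out=1, reg = 0x41F
clock 9: out=1, reg = 0x20F
clock 10: out=1, reg = 0x107
clock 11: out=1, reg = 0x883
clock 12: out=1, reg = 0xC41

011111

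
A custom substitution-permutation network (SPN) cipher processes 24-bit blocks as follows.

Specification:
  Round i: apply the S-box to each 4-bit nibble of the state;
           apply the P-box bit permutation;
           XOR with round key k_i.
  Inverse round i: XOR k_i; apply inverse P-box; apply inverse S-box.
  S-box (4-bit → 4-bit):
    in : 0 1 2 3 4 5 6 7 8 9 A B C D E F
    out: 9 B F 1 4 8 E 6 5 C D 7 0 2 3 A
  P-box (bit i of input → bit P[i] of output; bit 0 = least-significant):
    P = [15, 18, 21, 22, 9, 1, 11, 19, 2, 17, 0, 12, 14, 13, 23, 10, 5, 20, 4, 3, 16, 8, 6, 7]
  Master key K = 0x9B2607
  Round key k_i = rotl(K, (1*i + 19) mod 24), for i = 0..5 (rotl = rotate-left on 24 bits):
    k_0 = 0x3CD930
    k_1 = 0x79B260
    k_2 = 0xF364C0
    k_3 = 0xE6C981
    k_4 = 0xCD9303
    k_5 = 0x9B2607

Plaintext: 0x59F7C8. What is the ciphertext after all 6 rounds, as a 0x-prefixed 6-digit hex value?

0x49F2F5

s_0 = plaintext = 0x59F7C8
s_1 = Round(s_0, k_0) = 0x1E7DA9
s_2 = Round(s_1, k_1) = 0x8299C0
s_3 = Round(s_2, k_2) = 0x22F0B9
s_4 = Round(s_3, k_3) = 0x97F67F
s_5 = Round(s_4, k_4) = 0x9BAFD0
s_6 = Round(s_5, k_5) = 0x49F2F5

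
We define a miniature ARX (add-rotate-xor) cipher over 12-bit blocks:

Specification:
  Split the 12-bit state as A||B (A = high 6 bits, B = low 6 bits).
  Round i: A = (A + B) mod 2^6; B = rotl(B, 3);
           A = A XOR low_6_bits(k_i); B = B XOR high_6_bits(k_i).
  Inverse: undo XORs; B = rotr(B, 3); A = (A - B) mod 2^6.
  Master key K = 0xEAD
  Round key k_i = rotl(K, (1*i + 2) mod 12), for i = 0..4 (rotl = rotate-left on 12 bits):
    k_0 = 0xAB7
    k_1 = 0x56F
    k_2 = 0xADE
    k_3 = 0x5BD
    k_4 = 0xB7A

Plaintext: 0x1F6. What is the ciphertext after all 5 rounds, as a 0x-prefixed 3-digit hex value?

s_0 = plaintext = 0x1F6
s_1 = Round(s_0, k_0) = 0x29C
s_2 = Round(s_1, k_1) = 0x276
s_3 = Round(s_2, k_2) = 0x85D
s_4 = Round(s_3, k_3) = 0x0FD
s_5 = Round(s_4, k_4) = 0xE82

0xE82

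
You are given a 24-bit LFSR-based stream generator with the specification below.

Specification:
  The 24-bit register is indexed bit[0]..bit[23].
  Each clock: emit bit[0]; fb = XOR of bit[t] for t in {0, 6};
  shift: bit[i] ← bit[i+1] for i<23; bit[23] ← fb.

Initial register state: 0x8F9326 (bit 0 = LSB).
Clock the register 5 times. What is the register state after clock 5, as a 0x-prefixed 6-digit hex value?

0x547C99

reg_0 = 0x8F9326
clock 1: out=0, reg = 0x47C993
clock 2: out=1, reg = 0xA3E4C9
clock 3: out=1, reg = 0x51F264
clock 4: out=0, reg = 0xA8F932
clock 5: out=0, reg = 0x547C99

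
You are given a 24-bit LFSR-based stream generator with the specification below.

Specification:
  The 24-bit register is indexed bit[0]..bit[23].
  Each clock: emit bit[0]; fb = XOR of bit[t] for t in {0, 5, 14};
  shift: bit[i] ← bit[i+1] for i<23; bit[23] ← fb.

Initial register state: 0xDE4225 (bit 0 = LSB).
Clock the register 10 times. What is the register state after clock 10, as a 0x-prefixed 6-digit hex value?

0xD37790

reg_0 = 0xDE4225
clock 1: out=1, reg = 0xEF2112
clock 2: out=0, reg = 0x779089
clock 3: out=1, reg = 0xBBC844
clock 4: out=0, reg = 0xDDE422
clock 5: out=0, reg = 0x6EF211
clock 6: out=1, reg = 0x377908
clock 7: out=0, reg = 0x9BBC84
clock 8: out=0, reg = 0x4DDE42
clock 9: out=0, reg = 0xA6EF21
clock 10: out=1, reg = 0xD37790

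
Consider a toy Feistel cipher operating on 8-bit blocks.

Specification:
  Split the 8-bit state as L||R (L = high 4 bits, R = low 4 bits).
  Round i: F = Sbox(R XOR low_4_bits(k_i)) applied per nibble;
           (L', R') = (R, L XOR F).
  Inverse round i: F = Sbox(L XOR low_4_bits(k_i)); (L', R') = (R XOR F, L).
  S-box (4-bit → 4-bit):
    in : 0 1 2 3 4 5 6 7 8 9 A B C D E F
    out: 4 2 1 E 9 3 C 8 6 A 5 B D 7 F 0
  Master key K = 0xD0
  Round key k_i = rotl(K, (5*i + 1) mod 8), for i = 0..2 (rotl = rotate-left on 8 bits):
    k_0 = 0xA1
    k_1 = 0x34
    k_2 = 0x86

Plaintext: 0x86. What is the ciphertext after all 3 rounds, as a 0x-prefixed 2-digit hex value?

s_0 = plaintext = 0x86
s_1 = Round(s_0, k_0) = 0x60
s_2 = Round(s_1, k_1) = 0x0F
s_3 = Round(s_2, k_2) = 0xFA

0xFA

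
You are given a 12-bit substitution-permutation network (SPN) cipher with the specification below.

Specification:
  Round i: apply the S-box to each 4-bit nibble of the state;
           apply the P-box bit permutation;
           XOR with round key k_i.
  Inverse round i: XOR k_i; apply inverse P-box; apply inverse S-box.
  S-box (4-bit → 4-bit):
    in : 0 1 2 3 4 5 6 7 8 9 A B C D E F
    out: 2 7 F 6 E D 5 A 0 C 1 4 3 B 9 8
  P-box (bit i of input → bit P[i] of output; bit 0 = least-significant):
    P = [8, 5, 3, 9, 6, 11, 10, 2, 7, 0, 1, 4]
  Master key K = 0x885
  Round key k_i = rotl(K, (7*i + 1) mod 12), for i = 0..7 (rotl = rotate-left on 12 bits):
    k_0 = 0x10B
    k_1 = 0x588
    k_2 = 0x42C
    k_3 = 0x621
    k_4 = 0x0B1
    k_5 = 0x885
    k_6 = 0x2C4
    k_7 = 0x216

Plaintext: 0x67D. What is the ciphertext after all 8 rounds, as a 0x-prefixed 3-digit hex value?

s_0 = plaintext = 0x67D
s_1 = Round(s_0, k_0) = 0xAAD
s_2 = Round(s_1, k_1) = 0x668
s_3 = Round(s_2, k_2) = 0x0EE
s_4 = Round(s_3, k_3) = 0x564
s_5 = Round(s_4, k_4) = 0x64B
s_6 = Round(s_5, k_5) = 0x40B
s_7 = Round(s_6, k_6) = 0xADF
s_8 = Round(s_7, k_7) = 0x8D2

0x8D2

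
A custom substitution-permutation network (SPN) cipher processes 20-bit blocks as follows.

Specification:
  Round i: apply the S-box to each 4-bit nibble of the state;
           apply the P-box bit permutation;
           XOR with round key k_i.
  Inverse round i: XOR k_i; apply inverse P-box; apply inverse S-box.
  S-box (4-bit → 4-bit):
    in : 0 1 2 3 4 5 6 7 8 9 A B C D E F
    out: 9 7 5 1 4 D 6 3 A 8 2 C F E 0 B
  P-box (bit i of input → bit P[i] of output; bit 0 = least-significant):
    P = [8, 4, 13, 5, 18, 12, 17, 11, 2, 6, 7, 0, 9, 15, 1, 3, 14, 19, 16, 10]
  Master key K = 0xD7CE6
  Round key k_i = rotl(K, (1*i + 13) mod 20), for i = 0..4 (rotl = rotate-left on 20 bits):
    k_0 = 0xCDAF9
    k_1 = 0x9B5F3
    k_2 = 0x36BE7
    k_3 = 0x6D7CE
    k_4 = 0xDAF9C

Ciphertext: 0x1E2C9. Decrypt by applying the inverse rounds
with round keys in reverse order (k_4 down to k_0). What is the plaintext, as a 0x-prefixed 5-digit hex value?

0x05DF8

s_0 = ciphertext = 0x1E2C9
s_1 = InvRound(s_0, k_4) = 0xFEF07
s_2 = InvRound(s_1, k_3) = 0x69D84
s_3 = InvRound(s_2, k_2) = 0x5187B
s_4 = InvRound(s_3, k_1) = 0x88402
s_5 = InvRound(s_4, k_0) = 0x05DF8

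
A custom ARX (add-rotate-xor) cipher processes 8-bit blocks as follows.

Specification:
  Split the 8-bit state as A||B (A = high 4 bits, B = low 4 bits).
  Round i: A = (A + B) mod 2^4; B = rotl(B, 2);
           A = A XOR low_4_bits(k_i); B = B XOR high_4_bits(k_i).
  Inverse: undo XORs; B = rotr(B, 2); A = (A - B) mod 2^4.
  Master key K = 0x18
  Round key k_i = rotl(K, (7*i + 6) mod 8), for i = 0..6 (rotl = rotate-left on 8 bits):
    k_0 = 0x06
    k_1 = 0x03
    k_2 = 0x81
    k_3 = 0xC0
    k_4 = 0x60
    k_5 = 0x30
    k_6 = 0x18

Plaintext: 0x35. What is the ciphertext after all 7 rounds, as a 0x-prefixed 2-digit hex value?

0xD5

s_0 = plaintext = 0x35
s_1 = Round(s_0, k_0) = 0xE5
s_2 = Round(s_1, k_1) = 0x05
s_3 = Round(s_2, k_2) = 0x4D
s_4 = Round(s_3, k_3) = 0x1B
s_5 = Round(s_4, k_4) = 0xC8
s_6 = Round(s_5, k_5) = 0x41
s_7 = Round(s_6, k_6) = 0xD5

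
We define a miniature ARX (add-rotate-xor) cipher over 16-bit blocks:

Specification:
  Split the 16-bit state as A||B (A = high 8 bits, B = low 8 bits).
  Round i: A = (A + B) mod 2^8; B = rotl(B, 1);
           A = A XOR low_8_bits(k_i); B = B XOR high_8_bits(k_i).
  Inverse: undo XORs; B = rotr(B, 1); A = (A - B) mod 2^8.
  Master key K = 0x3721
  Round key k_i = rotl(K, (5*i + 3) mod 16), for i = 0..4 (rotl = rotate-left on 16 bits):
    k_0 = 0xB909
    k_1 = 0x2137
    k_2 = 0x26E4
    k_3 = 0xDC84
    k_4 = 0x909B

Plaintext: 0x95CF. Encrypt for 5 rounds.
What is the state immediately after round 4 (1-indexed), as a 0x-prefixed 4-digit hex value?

0x7525

s_0 = plaintext = 0x95CF
s_1 = Round(s_0, k_0) = 0x6D26
s_2 = Round(s_1, k_1) = 0xA46D
s_3 = Round(s_2, k_2) = 0xF5FC
s_4 = Round(s_3, k_3) = 0x7525
s_5 = Round(s_4, k_4) = 0x01DA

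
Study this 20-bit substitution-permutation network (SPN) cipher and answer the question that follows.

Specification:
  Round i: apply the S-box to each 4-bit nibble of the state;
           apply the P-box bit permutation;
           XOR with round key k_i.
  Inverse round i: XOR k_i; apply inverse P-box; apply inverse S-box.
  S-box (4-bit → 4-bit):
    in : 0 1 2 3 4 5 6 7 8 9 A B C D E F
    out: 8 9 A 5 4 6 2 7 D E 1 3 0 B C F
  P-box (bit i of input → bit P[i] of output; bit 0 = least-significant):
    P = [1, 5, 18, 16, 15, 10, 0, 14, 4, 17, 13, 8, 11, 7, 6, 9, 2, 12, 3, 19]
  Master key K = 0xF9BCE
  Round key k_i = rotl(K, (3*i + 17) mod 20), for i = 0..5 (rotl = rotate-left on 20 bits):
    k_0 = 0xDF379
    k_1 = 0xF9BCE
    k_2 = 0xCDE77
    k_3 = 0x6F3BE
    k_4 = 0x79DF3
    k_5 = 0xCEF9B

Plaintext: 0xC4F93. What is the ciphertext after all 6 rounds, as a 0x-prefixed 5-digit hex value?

s_0 = plaintext = 0xC4F93
s_1 = Round(s_0, k_0) = 0xB962A
s_2 = Round(s_1, k_1) = 0xDCD08
s_3 = Round(s_2, k_2) = 0x38F61
s_4 = Round(s_3, k_3) = 0x5DCE0
s_5 = Round(s_4, k_4) = 0x6C77A
s_6 = Round(s_5, k_5) = 0xE5B88

0xE5B88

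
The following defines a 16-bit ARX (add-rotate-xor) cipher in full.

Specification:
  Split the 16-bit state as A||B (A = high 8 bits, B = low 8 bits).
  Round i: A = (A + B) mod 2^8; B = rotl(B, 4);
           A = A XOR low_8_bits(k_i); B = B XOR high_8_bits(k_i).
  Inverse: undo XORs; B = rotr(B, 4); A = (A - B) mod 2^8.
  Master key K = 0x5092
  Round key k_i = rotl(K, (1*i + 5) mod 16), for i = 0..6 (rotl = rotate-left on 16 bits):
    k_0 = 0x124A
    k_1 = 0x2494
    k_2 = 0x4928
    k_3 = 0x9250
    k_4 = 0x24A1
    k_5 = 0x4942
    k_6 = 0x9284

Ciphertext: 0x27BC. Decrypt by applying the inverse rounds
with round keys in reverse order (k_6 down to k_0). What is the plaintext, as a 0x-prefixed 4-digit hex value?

0x89EA

s_0 = ciphertext = 0x27BC
s_1 = InvRound(s_0, k_6) = 0xC1E2
s_2 = InvRound(s_1, k_5) = 0xC9BA
s_3 = InvRound(s_2, k_4) = 0x7FE9
s_4 = InvRound(s_3, k_3) = 0x78B7
s_5 = InvRound(s_4, k_2) = 0x61EF
s_6 = InvRound(s_5, k_1) = 0x39BC
s_7 = InvRound(s_6, k_0) = 0x89EA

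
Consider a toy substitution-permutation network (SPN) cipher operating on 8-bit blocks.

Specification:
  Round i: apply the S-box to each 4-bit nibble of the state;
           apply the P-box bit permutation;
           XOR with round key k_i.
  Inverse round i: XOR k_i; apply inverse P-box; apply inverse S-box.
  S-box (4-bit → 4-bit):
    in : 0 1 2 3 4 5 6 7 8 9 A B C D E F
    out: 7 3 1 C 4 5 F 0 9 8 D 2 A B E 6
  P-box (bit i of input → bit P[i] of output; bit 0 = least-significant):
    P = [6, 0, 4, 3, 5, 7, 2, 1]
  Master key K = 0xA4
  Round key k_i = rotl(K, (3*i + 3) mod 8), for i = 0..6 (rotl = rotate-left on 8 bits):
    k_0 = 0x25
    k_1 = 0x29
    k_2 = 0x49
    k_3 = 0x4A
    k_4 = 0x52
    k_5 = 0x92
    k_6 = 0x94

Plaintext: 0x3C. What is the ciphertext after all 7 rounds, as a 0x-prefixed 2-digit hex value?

s_0 = plaintext = 0x3C
s_1 = Round(s_0, k_0) = 0x2A
s_2 = Round(s_1, k_1) = 0x51
s_3 = Round(s_2, k_2) = 0x2C
s_4 = Round(s_3, k_3) = 0x63
s_5 = Round(s_4, k_4) = 0xEC
s_6 = Round(s_5, k_5) = 0x1D
s_7 = Round(s_6, k_6) = 0x7D

0x7D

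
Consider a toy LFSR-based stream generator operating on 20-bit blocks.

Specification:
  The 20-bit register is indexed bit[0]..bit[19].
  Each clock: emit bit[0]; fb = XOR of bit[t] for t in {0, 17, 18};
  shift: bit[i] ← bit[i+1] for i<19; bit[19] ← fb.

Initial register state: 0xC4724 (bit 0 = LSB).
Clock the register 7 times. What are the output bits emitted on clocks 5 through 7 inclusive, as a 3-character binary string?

010

reg_0 = 0xC4724
clock 1: out=0, reg = 0xE2392
clock 2: out=0, reg = 0x711C9
clock 3: out=1, reg = 0xB88E4
clock 4: out=0, reg = 0xDC472
clock 5: out=0, reg = 0xEE239
clock 6: out=1, reg = 0xF711C
clock 7: out=0, reg = 0x7B88E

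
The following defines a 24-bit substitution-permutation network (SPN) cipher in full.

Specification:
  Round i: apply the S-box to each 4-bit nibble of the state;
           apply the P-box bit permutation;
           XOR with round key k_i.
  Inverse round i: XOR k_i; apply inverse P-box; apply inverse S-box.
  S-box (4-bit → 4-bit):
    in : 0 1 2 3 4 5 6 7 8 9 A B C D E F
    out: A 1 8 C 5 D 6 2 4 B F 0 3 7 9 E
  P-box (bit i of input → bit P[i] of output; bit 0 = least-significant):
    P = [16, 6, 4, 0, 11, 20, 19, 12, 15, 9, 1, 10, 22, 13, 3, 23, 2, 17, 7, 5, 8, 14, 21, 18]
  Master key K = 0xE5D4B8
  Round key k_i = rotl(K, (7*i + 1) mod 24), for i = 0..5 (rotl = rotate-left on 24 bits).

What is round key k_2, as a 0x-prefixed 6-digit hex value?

0x5C72EA

K = 0xE5D4B8
k_0 = rotl(K, (7*0+1) mod 24) = rotl(K, 1) = 0xCBA971
k_1 = rotl(K, (7*1+1) mod 24) = rotl(K, 8) = 0xD4B8E5
k_2 = rotl(K, (7*2+1) mod 24) = rotl(K, 15) = 0x5C72EA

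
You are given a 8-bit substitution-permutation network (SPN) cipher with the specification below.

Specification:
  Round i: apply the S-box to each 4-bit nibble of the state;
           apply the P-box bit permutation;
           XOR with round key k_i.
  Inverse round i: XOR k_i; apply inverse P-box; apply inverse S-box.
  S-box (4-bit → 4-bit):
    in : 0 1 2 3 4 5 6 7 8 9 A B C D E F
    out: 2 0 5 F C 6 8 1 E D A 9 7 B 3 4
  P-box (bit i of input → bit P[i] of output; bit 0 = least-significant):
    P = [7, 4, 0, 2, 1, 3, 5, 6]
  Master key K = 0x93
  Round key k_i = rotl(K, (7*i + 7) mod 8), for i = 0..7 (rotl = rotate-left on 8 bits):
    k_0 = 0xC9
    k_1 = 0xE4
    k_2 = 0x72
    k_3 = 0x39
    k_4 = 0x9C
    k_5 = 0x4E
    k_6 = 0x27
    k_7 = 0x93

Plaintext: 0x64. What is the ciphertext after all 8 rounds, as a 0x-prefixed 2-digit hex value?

0x3A

s_0 = plaintext = 0x64
s_1 = Round(s_0, k_0) = 0x8C
s_2 = Round(s_1, k_1) = 0x1D
s_3 = Round(s_2, k_2) = 0xE6
s_4 = Round(s_3, k_3) = 0x37
s_5 = Round(s_4, k_4) = 0x76
s_6 = Round(s_5, k_5) = 0x48
s_7 = Round(s_6, k_6) = 0x52
s_8 = Round(s_7, k_7) = 0x3A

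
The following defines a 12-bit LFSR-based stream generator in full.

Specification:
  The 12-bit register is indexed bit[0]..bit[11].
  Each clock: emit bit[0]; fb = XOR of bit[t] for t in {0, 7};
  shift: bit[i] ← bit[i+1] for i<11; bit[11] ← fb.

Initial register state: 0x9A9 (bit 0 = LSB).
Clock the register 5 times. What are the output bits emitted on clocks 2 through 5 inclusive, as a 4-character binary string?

reg_0 = 0x9A9
clock 1: out=1, reg = 0x4D4
clock 2: out=0, reg = 0xA6A
clock 3: out=0, reg = 0x535
clock 4: out=1, reg = 0xA9A
clock 5: out=0, reg = 0xD4D

0010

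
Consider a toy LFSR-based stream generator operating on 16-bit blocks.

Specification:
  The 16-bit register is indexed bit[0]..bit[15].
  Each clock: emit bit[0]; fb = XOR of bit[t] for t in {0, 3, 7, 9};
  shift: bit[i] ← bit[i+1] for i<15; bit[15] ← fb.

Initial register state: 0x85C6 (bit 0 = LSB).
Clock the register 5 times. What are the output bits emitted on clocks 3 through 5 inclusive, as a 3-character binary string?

reg_0 = 0x85C6
clock 1: out=0, reg = 0xC2E3
clock 2: out=1, reg = 0xE171
clock 3: out=1, reg = 0xF0B8
clock 4: out=0, reg = 0x785C
clock 5: out=0, reg = 0xBC2E

100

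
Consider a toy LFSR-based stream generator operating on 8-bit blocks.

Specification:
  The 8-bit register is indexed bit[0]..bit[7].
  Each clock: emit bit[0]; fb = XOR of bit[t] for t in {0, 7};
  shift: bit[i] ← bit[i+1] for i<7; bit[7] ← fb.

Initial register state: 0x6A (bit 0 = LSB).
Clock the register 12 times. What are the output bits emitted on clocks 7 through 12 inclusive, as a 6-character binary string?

reg_0 = 0x6A
clock 1: out=0, reg = 0x35
clock 2: out=1, reg = 0x9A
clock 3: out=0, reg = 0xCD
clock 4: out=1, reg = 0x66
clock 5: out=0, reg = 0x33
clock 6: out=1, reg = 0x99
clock 7: out=1, reg = 0x4C
clock 8: out=0, reg = 0x26
clock 9: out=0, reg = 0x13
clock 10: out=1, reg = 0x89
clock 11: out=1, reg = 0x44
clock 12: out=0, reg = 0x22

100110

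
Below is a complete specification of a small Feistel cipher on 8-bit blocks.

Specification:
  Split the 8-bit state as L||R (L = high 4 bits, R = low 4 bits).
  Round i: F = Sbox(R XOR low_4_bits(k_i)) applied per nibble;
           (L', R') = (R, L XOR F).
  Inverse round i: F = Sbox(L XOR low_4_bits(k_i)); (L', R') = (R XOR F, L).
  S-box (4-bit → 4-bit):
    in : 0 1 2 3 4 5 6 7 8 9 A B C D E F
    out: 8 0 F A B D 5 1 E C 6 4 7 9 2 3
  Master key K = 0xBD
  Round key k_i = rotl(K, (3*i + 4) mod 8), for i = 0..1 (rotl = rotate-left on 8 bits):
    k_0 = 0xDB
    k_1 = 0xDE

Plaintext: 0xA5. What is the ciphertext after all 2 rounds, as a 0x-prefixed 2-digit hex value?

0x80

s_0 = plaintext = 0xA5
s_1 = Round(s_0, k_0) = 0x58
s_2 = Round(s_1, k_1) = 0x80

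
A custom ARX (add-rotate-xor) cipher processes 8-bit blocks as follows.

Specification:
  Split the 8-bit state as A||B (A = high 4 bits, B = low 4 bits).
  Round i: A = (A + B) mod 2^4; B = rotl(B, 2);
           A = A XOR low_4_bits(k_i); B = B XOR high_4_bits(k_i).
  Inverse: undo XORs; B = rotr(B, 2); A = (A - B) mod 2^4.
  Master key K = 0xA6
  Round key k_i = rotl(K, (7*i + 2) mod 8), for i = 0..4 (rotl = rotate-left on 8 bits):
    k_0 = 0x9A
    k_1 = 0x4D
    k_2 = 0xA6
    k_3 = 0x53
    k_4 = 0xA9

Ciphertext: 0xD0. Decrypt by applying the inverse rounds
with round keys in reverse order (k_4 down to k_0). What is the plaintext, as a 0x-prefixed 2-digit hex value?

s_0 = ciphertext = 0xD0
s_1 = InvRound(s_0, k_4) = 0xAA
s_2 = InvRound(s_1, k_3) = 0xAF
s_3 = InvRound(s_2, k_2) = 0x75
s_4 = InvRound(s_3, k_1) = 0x64
s_5 = InvRound(s_4, k_0) = 0x57

0x57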